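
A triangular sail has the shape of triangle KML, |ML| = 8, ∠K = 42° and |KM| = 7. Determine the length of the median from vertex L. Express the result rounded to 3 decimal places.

m_L ≈ 9.383

Law of sines: sin L = |KM|·sin K/|ML| ≈ 0.58549.
Since |ML| ≥ |KM|, only the acute value applies: ∠L ≈ 35.84°.
Then ∠M = 180° − ∠K − ∠L ≈ 102.16°.
Law of sines gives |LK| = |ML|·sin M/sin K ≈ 11.687.
Median from L: ½√(2·|ML|² + 2·|LK|² − |KM|²) ≈ 9.3834.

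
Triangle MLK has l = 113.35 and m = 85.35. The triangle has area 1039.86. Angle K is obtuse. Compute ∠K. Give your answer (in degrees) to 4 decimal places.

∠K ≈ 167.5862°

From area = ½·m·l·sin K, we get sin K = 2·area/(m·l) ≈ 0.21497.
Taking the obtuse solution, ∠K ≈ 167.59°.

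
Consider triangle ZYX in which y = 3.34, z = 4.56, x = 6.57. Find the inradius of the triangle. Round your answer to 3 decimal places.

Semiperimeter s = (4.56 + 3.34 + 6.57)/2 = 7.235.
Heron's formula: area = √(7.235·2.675·3.895·0.665) ≈ 7.0802.
Inradius = area/s = 7.0802/7.235 ≈ 0.9786.

r ≈ 0.979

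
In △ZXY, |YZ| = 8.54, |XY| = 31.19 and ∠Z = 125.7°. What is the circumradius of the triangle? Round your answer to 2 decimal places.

Law of sines: sin X = |YZ|·sin Z/|XY| ≈ 0.22235.
Since |XY| ≥ |YZ|, only the acute value applies: ∠X ≈ 12.85°.
Then ∠Y = 180° − ∠Z − ∠X ≈ 41.45°.
Law of sines gives |ZX| = |XY|·sin Y/sin Z ≈ 25.426.
Circumradius = |XY|/(2 sin Z) ≈ 19.204.

R ≈ 19.20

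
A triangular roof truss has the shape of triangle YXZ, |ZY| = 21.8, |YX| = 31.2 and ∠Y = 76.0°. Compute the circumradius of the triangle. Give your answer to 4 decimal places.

By the law of cosines, |XZ|² = |ZY|² + |YX|² − 2·|ZY|·|YX|·cos Y = 1119.6, so |XZ| ≈ 33.46.
Area = ½·|ZY|·|YX|·sin Y ≈ 329.98.
Circumradius = |XZ|/(2 sin Y) ≈ 17.242.

R ≈ 17.2423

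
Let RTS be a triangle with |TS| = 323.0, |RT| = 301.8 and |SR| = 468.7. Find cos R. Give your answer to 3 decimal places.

cos R ≈ 0.730

By the law of cosines, cos R = (|SR|² + |RT|² − |TS|²) / (2·|SR|·|RT|) ≈ 0.72969, so ∠R ≈ 43.14°.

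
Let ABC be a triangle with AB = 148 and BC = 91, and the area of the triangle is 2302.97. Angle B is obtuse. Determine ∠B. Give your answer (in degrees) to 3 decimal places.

From area = ½·AB·BC·sin B, we get sin B = 2·area/(AB·BC) ≈ 0.34199.
Taking the obtuse solution, ∠B ≈ 160.00°.

∠B ≈ 160.002°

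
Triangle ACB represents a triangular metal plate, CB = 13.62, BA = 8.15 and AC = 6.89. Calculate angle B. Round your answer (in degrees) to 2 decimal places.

By the law of cosines, cos B = (CB² + BA² − AC²) / (2·CB·BA) ≈ 0.92094, so ∠B ≈ 22.94°.

22.94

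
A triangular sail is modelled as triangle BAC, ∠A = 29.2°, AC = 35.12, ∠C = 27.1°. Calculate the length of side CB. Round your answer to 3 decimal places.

20.594

The third angle is ∠B = 180° − ∠A − ∠C = 123.70°.
Law of sines: CB = AC·sin A/sin B ≈ 20.594.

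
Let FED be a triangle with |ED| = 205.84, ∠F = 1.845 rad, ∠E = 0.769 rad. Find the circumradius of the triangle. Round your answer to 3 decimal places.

R ≈ 106.914

The third angle is ∠D = π − ∠F − ∠E = 0.528 rad.
Law of sines: |DF| = |ED|·sin E/sin F ≈ 148.7.
Law of sines: |FE| = |ED|·sin D/sin F ≈ 107.65.
Circumradius = |ED|/(2 sin F) ≈ 106.91.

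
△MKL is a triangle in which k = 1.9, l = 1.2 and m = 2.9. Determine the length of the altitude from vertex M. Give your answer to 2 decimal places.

h_M ≈ 0.53

Semiperimeter s = (2.9 + 1.9 + 1.2)/2 = 3.
Heron's formula: area = √(3·0.1·1.1·1.8) ≈ 0.77071.
The altitude from M has length 2·area/m ≈ 0.53153.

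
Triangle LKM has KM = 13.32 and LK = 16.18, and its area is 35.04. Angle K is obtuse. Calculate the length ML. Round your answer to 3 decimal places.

From area = ½·LK·KM·sin K, we get sin K = 2·area/(LK·KM) ≈ 0.32517.
Taking the obtuse solution, ∠K ≈ 161.02°.
Law of cosines then gives ML ≈ 29.1.

29.100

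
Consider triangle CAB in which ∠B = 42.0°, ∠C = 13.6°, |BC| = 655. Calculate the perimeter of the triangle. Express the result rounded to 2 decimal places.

perimeter ≈ 1372.84

The third angle is ∠A = 180° − ∠B − ∠C = 124.40°.
Law of sines: |AB| = |BC|·sin C/sin A ≈ 186.66.
Law of sines: |CA| = |BC|·sin B/sin A ≈ 531.18.
Semiperimeter s = (186.66+655+531.18)/2 = 686.42.
Perimeter = 186.66 + 655 + 531.18 = 1372.8.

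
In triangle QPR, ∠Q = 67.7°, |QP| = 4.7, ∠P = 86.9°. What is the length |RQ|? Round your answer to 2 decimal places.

10.94

The third angle is ∠R = 180° − ∠Q − ∠P = 25.40°.
Law of sines: |RQ| = |QP|·sin P/sin R ≈ 10.941.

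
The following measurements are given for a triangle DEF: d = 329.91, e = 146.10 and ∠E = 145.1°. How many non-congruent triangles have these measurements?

0

d·sin E = 329.91·sin(145.1°) ≈ 188.8.
Since ∠E is not acute, a triangle exists only if e > d; here e ≤ d, so there is no triangle.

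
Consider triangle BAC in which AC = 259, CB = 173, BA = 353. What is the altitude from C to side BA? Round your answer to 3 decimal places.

120.762

Semiperimeter s = (259 + 173 + 353)/2 = 392.5.
Heron's formula: area = √(392.5·133.5·219.5·39.5) ≈ 21315.
The altitude from C has length 2·area/BA ≈ 120.76.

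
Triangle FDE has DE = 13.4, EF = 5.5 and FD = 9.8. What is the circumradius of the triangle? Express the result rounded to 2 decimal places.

By the law of cosines, cos F = (EF² + FD² − DE²) / (2·EF·FD) ≈ -0.49416, so ∠F ≈ 2.088 rad.
Circumradius = DE/(2 sin F) ≈ 7.7067.

R ≈ 7.71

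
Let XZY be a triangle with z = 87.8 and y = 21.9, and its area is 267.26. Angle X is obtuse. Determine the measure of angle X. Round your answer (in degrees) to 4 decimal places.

From area = ½·z·y·sin X, we get sin X = 2·area/(z·y) ≈ 0.27799.
Taking the obtuse solution, ∠X ≈ 163.86°.

∠X ≈ 163.8599°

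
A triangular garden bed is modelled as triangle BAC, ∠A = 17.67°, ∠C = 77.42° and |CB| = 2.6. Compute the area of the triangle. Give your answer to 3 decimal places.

The third angle is ∠B = 180° − ∠A − ∠C = 84.91°.
Law of sines: |AC| = |CB|·sin B/sin A ≈ 8.532.
Law of sines: |BA| = |CB|·sin C/sin A ≈ 8.3601.
Area = ½·|CB|·|AC|·sin C ≈ 10.825.

10.825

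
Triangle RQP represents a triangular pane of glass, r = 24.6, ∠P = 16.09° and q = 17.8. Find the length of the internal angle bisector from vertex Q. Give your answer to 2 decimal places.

By the law of cosines, p² = r² + q² − 2·r·q·cos P = 80.546, so p ≈ 8.9747.
Law of cosines again: cos Q = (p² + r² − q²)/(2·p·r) ≈ 0.83538, so ∠Q ≈ 33.34°.
The bisector from Q has length 2·p·r·cos(∠Q/2)/(p+r) ≈ 12.599.

t_Q ≈ 12.60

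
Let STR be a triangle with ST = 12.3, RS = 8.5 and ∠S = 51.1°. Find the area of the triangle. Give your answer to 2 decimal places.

area ≈ 40.68

Area = ½·RS·ST·sin S ≈ 40.683.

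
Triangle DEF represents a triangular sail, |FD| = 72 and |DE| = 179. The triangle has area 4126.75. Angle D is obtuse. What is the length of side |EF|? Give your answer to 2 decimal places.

From area = ½·|FD|·|DE|·sin D, we get sin D = 2·area/(|FD|·|DE|) ≈ 0.64040.
Taking the obtuse solution, ∠D ≈ 2.447 rad.
Law of cosines then gives |EF| ≈ 238.79.

238.79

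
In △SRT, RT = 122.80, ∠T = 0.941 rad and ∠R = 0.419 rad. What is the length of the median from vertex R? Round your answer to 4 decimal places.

The third angle is ∠S = π − ∠R − ∠T = 1.782 rad.
Law of sines: TS = RT·sin R/sin S ≈ 51.092.
Law of sines: SR = RT·sin T/sin S ≈ 101.49.
Median from R: ½√(2·SR² + 2·RT² − TS²) ≈ 109.71.

m_R ≈ 109.7139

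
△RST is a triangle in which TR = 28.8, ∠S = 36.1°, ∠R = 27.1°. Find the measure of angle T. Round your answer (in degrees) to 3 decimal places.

∠T ≈ 116.800°

The third angle is ∠T = 180° − ∠R − ∠S = 116.80°.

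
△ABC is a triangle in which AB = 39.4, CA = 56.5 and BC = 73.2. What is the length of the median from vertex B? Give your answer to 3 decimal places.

m_B ≈ 51.548

Median from B: ½√(2·AB² + 2·BC² − CA²) ≈ 51.548.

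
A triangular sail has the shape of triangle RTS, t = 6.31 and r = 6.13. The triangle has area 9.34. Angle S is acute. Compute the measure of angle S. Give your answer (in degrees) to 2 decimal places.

28.88

From area = ½·r·t·sin S, we get sin S = 2·area/(r·t) ≈ 0.48293.
Taking the acute solution, ∠S ≈ 28.88°.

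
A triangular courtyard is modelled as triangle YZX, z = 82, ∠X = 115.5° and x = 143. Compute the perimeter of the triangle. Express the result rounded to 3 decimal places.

Law of sines: sin Z = z·sin X/x ≈ 0.51757.
Since x ≥ z, only the acute value applies: ∠Z ≈ 31.17°.
Then ∠Y = 180° − ∠X − ∠Z ≈ 33.33°.
Law of sines gives y = x·sin Y/sin X ≈ 87.055.
Semiperimeter s = (87.055+82+143)/2 = 156.03.
Perimeter = 87.055 + 82 + 143 = 312.06.

312.055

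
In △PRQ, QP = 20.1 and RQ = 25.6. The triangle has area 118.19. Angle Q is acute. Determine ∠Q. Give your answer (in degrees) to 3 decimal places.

From area = ½·RQ·QP·sin Q, we get sin Q = 2·area/(RQ·QP) ≈ 0.45938.
Taking the acute solution, ∠Q ≈ 27.35°.

∠Q ≈ 27.347°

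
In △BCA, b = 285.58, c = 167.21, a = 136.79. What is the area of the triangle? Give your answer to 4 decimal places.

7397.8587

Semiperimeter s = (285.58 + 167.21 + 136.79)/2 = 294.79.
Heron's formula: area = √(294.79·9.21·127.58·158) ≈ 7397.9.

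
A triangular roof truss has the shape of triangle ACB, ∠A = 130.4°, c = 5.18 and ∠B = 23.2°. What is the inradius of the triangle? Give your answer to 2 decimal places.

r ≈ 0.97

The third angle is ∠C = 180° − ∠B − ∠A = 26.40°.
Law of sines: a = c·sin A/sin C ≈ 8.8719.
Law of sines: b = c·sin B/sin C ≈ 4.5894.
Area = ½·c·a·sin B ≈ 9.0521.
Semiperimeter s = (8.8719+5.18+4.5894)/2 = 9.3207.
Inradius = area/s = 9.0521/9.3207 ≈ 0.97119.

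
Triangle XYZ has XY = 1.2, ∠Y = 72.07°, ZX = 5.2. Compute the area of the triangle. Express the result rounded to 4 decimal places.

3.1069

Law of sines: sin Z = XY·sin Y/ZX ≈ 0.21956.
Since ZX ≥ XY, only the acute value applies: ∠Z ≈ 12.68°.
Then ∠X = 180° − ∠Y − ∠Z ≈ 95.25°.
Law of sines gives YZ = ZX·sin X/sin Y ≈ 5.4425.
Area = ½·ZX·XY·sin X ≈ 3.1069.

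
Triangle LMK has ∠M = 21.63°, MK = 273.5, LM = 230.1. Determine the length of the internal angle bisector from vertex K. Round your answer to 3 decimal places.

By the law of cosines, KL² = LM² + MK² − 2·LM·MK·cos M = 10746, so KL ≈ 103.67.
Law of cosines again: cos K = (MK² + KL² − LM²)/(2·MK·KL) ≈ 0.57495, so ∠K ≈ 54.90°.
The bisector from K has length 2·MK·KL·cos(∠K/2)/(MK+KL) ≈ 133.42.

t_K ≈ 133.416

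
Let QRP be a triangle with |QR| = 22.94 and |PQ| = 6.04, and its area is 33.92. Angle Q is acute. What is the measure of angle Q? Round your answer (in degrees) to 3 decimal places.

From area = ½·|PQ|·|QR|·sin Q, we get sin Q = 2·area/(|PQ|·|QR|) ≈ 0.48962.
Taking the acute solution, ∠Q ≈ 29.32°.

∠Q ≈ 29.315°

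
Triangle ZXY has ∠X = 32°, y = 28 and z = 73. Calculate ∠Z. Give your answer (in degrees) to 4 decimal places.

131.2353

By the law of cosines, x² = y² + z² − 2·y·z·cos X = 2646.2, so x ≈ 51.441.
Law of cosines again: cos Z = (x² + y² − z²)/(2·x·y) ≈ -0.65915, so ∠Z ≈ 131.24°.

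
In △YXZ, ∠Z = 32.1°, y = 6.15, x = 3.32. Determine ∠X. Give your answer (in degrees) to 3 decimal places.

By the law of cosines, z² = y² + x² − 2·y·x·cos Z = 14.252, so z ≈ 3.7752.
Law of cosines again: cos X = (z² + y² − x²)/(2·z·y) ≈ 0.88408, so ∠X ≈ 27.86°.

∠X ≈ 27.861°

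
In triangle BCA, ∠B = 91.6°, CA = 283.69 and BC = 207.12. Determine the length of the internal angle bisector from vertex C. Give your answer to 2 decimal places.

t_C ≈ 223.88

Law of sines: sin A = BC·sin B/CA ≈ 0.72981.
Since CA ≥ BC, only the acute value applies: ∠A ≈ 46.87°.
Then ∠C = 180° − ∠B − ∠A ≈ 41.53°.
Law of sines gives AB = CA·sin C/sin B ≈ 188.16.
The bisector from C has length 2·BC·CA·cos(∠C/2)/(BC+CA) ≈ 223.88.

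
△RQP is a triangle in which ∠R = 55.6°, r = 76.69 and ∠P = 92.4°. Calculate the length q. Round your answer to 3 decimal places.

The third angle is ∠Q = 180° − ∠P − ∠R = 32.00°.
Law of sines: q = r·sin Q/sin R ≈ 49.253.

49.253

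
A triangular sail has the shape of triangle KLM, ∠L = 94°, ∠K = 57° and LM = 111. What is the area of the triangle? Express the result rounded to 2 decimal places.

The third angle is ∠M = 180° − ∠K − ∠L = 29.00°.
Law of sines: MK = LM·sin L/sin K ≈ 132.03.
Law of sines: KL = LM·sin M/sin K ≈ 64.166.
Area = ½·LM·MK·sin M ≈ 3552.5.

area ≈ 3552.52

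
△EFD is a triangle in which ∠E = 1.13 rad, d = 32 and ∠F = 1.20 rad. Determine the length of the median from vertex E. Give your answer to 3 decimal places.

30.973

The third angle is ∠D = π − ∠E − ∠F = 0.812 rad.
Law of sines: e = d·sin E/sin D ≈ 39.898.
Law of sines: f = d·sin F/sin D ≈ 41.116.
Median from E: ½√(2·f² + 2·d² − e²) ≈ 30.973.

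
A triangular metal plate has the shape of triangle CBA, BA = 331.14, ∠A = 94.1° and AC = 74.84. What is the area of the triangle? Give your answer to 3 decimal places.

area ≈ 12359.547

Area = ½·BA·AC·sin A ≈ 12360.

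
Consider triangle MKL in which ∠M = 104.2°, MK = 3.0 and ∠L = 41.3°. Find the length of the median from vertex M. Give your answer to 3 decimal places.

The third angle is ∠K = 180° − ∠L − ∠M = 34.50°.
Law of sines: KL = MK·sin M/sin L ≈ 4.4066.
Law of sines: LM = MK·sin K/sin L ≈ 2.5746.
Median from M: ½√(2·LM² + 2·MK² − KL²) ≈ 1.7204.

m_M ≈ 1.720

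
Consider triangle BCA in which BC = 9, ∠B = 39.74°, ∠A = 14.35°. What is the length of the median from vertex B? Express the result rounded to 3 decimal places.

The third angle is ∠C = 180° − ∠A − ∠B = 125.91°.
Law of sines: CA = BC·sin B/sin A ≈ 23.215.
Law of sines: AB = BC·sin C/sin A ≈ 29.411.
Median from B: ½√(2·AB² + 2·BC² − CA²) ≈ 18.392.

18.392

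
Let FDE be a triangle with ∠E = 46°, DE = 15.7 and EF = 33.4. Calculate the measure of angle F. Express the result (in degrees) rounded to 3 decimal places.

∠F ≈ 26.660°

By the law of cosines, FD² = DE² + EF² − 2·DE·EF·cos E = 633.52, so FD ≈ 25.17.
Law of cosines again: cos F = (EF² + FD² − DE²)/(2·EF·FD) ≈ 0.89368, so ∠F ≈ 26.66°.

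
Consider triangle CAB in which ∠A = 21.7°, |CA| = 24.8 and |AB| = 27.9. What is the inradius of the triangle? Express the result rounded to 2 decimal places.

r ≈ 4.06

By the law of cosines, |BC|² = |CA|² + |AB|² − 2·|CA|·|AB|·cos A = 107.68, so |BC| ≈ 10.377.
Area = ½·|CA|·|AB|·sin A ≈ 127.92.
Semiperimeter s = (27.9+10.377+24.8)/2 = 31.538.
Inradius = area/s = 127.92/31.538 ≈ 4.0559.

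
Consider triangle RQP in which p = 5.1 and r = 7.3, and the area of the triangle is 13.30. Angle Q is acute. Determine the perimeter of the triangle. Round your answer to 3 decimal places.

From area = ½·p·r·sin Q, we get sin Q = 2·area/(p·r) ≈ 0.71448.
Taking the acute solution, ∠Q ≈ 45.60°.
Law of cosines then gives q ≈ 5.2157.
Perimeter = 7.3 + 5.2157 + 5.1 = 17.616.

perimeter ≈ 17.616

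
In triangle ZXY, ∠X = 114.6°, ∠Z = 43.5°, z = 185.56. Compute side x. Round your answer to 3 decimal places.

The third angle is ∠Y = 180° − ∠Z − ∠X = 21.90°.
Law of sines: x = z·sin X/sin Z ≈ 245.1.

245.103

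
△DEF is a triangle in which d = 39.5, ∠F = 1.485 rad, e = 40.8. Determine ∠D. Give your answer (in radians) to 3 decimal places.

By the law of cosines, f² = d² + e² − 2·d·e·cos F = 2948.7, so f ≈ 54.302.
Law of cosines again: cos D = (e² + f² − d²)/(2·e·f) ≈ 0.68902, so ∠D ≈ 0.811 rad.

0.811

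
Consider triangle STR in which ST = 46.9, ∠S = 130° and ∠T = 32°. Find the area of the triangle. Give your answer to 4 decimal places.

The third angle is ∠R = 180° − ∠S − ∠T = 18.00°.
Law of sines: TR = ST·sin S/sin R ≈ 116.26.
Law of sines: RS = ST·sin T/sin R ≈ 80.427.
Area = ½·ST·TR·sin T ≈ 1444.8.

1444.7643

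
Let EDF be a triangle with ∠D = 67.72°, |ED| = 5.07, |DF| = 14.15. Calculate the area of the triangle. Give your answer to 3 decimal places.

Area = ½·|ED|·|DF|·sin D ≈ 33.192.

area ≈ 33.192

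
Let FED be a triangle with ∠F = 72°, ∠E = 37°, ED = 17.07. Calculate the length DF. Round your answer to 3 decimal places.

10.802

The third angle is ∠D = 180° − ∠F − ∠E = 71.00°.
Law of sines: DF = ED·sin E/sin F ≈ 10.802.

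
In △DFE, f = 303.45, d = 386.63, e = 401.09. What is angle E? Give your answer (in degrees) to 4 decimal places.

By the law of cosines, cos E = (d² + f² − e²) / (2·d·f) ≈ 0.34389, so ∠E ≈ 69.89°.

69.8862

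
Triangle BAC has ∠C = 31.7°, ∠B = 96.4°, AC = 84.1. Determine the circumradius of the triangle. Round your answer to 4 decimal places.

The third angle is ∠A = 180° − ∠C − ∠B = 51.90°.
Law of sines: CB = AC·sin A/sin B ≈ 66.596.
Law of sines: BA = AC·sin C/sin B ≈ 44.469.
Circumradius = AC/(2 sin B) ≈ 42.314.

R ≈ 42.3137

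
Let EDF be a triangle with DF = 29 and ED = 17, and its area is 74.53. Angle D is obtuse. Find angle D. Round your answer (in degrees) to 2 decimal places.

∠D ≈ 162.40°

From area = ½·ED·DF·sin D, we get sin D = 2·area/(ED·DF) ≈ 0.30235.
Taking the obtuse solution, ∠D ≈ 162.40°.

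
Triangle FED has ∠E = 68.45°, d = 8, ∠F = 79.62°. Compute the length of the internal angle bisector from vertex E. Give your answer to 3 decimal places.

The third angle is ∠D = 180° − ∠F − ∠E = 31.93°.
Law of sines: f = d·sin F/sin D ≈ 14.879.
Law of sines: e = d·sin E/sin D ≈ 14.069.
The bisector from E has length 2·d·f·cos(∠E/2)/(d+f) ≈ 8.6034.

t_E ≈ 8.603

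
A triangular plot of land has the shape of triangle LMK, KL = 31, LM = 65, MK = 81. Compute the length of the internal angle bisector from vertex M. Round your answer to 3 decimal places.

70.906

By the law of cosines, cos M = (LM² + MK² − KL²) / (2·LM·MK) ≈ 0.93305, so ∠M ≈ 0.368 rad.
The bisector from M has length 2·LM·MK·cos(∠M/2)/(LM+MK) ≈ 70.906.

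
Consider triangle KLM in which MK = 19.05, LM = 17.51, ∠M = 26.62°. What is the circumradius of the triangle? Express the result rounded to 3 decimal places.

9.540

By the law of cosines, KL² = LM² + MK² − 2·LM·MK·cos M = 73.089, so KL ≈ 8.5492.
Area = ½·LM·MK·sin M ≈ 74.731.
Circumradius = KL/(2 sin M) ≈ 9.54.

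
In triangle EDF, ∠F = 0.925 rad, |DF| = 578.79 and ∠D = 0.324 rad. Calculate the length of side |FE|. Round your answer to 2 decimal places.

194.23

The third angle is ∠E = π − ∠D − ∠F = 1.893 rad.
Law of sines: |FE| = |DF|·sin D/sin E ≈ 194.23.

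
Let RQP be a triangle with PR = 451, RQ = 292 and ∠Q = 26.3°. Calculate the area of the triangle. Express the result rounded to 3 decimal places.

area ≈ 44882.022

Law of sines: sin P = RQ·sin Q/PR ≈ 0.28687.
Since PR ≥ RQ, only the acute value applies: ∠P ≈ 16.67°.
Then ∠R = 180° − ∠Q − ∠P ≈ 137.03°.
Law of sines gives QP = PR·sin R/sin Q ≈ 693.82.
Area = ½·PR·RQ·sin R ≈ 44882.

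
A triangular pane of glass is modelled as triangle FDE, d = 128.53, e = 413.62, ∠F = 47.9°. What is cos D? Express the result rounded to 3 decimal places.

By the law of cosines, f² = d² + e² − 2·d·e·cos F = 1.1632e+05, so f ≈ 341.05.
Law of cosines again: cos D = (e² + f² − d²)/(2·e·f) ≈ 0.96011, so ∠D ≈ 16.24°.

0.960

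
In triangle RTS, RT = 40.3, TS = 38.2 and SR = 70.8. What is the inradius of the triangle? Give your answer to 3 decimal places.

r ≈ 8.036

Semiperimeter s = (38.2 + 70.8 + 40.3)/2 = 74.65.
Heron's formula: area = √(74.65·36.45·3.85·34.35) ≈ 599.87.
Inradius = area/s = 599.87/74.65 ≈ 8.0358.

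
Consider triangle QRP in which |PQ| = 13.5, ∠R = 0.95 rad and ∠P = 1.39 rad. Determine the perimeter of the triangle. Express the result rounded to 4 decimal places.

The third angle is ∠Q = π − ∠R − ∠P = 0.802 rad.
Law of sines: |RP| = |PQ|·sin Q/sin R ≈ 11.924.
Law of sines: |QR| = |PQ|·sin P/sin R ≈ 16.326.
Semiperimeter s = (11.924+13.5+16.326)/2 = 20.875.
Perimeter = 11.924 + 13.5 + 16.326 = 41.75.

perimeter ≈ 41.7503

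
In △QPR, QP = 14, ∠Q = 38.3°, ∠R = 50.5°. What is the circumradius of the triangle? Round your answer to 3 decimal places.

9.072

The third angle is ∠P = 180° − ∠R − ∠Q = 91.20°.
Law of sines: PR = QP·sin Q/sin R ≈ 11.245.
Law of sines: RQ = QP·sin P/sin R ≈ 18.14.
Circumradius = QP/(2 sin R) ≈ 9.0718.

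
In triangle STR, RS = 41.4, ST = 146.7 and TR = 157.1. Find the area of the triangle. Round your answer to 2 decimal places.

area ≈ 3015.11

Semiperimeter s = (157.1 + 41.4 + 146.7)/2 = 172.6.
Heron's formula: area = √(172.6·15.5·131.2·25.9) ≈ 3015.1.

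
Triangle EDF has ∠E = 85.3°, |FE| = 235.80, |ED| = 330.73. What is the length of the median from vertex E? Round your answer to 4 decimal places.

By the law of cosines, |DF|² = |FE|² + |ED|² − 2·|FE|·|ED|·cos E = 1.522e+05, so |DF| ≈ 390.13.
Median from E: ½√(2·|FE|² + 2·|ED|² − |DF|²) ≈ 210.81.

210.8104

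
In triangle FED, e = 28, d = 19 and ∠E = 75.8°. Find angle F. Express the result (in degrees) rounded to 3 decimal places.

∠F ≈ 63.065°

Law of sines: sin D = d·sin E/e ≈ 0.65784.
Since e ≥ d, only the acute value applies: ∠D ≈ 41.14°.
Then ∠F = 180° − ∠E − ∠D ≈ 63.06°.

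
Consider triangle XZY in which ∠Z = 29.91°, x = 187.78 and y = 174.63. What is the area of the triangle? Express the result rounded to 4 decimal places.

Area = ½·y·x·sin Z ≈ 8175.7.

8175.6909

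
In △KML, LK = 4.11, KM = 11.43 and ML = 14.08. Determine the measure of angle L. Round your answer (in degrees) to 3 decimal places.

43.110

By the law of cosines, cos L = (ML² + LK² − KM²) / (2·ML·LK) ≈ 0.73004, so ∠L ≈ 43.11°.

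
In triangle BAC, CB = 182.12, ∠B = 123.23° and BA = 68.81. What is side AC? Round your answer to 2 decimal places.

By the law of cosines, AC² = CB² + BA² − 2·CB·BA·cos B = 51637, so AC ≈ 227.24.

227.24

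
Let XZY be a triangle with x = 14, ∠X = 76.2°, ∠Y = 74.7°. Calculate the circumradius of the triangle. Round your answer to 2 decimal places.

7.21

The third angle is ∠Z = 180° − ∠Y − ∠X = 29.10°.
Law of sines: z = x·sin Z/sin X ≈ 7.0111.
Law of sines: y = x·sin Y/sin X ≈ 13.905.
Circumradius = x/(2 sin X) ≈ 7.2081.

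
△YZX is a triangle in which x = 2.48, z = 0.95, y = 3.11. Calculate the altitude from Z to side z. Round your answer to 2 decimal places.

Semiperimeter s = (3.11 + 0.95 + 2.48)/2 = 3.27.
Heron's formula: area = √(3.27·0.16·2.32·0.79) ≈ 0.97925.
The altitude from Z has length 2·area/z ≈ 2.0616.

2.06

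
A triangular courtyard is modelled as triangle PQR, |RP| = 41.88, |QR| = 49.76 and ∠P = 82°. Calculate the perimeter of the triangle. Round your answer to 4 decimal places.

Law of sines: sin Q = |RP|·sin P/|QR| ≈ 0.83345.
Since |QR| ≥ |RP|, only the acute value applies: ∠Q ≈ 56.45°.
Then ∠R = 180° − ∠P − ∠Q ≈ 41.55°.
Law of sines gives |PQ| = |QR|·sin R/sin P ≈ 33.326.
Semiperimeter s = (49.76+41.88+33.326)/2 = 62.483.
Perimeter = 49.76 + 41.88 + 33.326 = 124.97.

124.9658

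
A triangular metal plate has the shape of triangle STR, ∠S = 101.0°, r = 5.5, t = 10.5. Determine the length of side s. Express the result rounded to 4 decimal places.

12.7491

By the law of cosines, s² = t² + r² − 2·t·r·cos S = 162.54, so s ≈ 12.749.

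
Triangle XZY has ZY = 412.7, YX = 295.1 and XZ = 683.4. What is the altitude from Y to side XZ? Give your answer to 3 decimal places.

Semiperimeter s = (412.7 + 295.1 + 683.4)/2 = 695.6.
Heron's formula: area = √(695.6·282.9·400.5·12.2) ≈ 31008.
The altitude from Y has length 2·area/XZ ≈ 90.747.

90.747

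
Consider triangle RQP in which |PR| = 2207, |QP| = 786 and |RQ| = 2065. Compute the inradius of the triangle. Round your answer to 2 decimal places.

Semiperimeter s = (786 + 2207 + 2065)/2 = 2529.
Heron's formula: area = √(2529·1743·322·464) ≈ 8.1154e+05.
Inradius = area/s = 8.1154e+05/2529 ≈ 320.89.

r ≈ 320.89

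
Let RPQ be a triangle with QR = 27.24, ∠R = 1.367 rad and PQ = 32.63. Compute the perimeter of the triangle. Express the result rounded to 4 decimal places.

84.1738

Law of sines: sin P = QR·sin R/PQ ≈ 0.81754.
Since PQ ≥ QR, only the acute value applies: ∠P ≈ 0.957 rad.
Then ∠Q = π − ∠R − ∠P ≈ 0.817 rad.
Law of sines gives RP = PQ·sin Q/sin R ≈ 24.304.
Semiperimeter s = (32.63+27.24+24.304)/2 = 42.087.
Perimeter = 32.63 + 27.24 + 24.304 = 84.174.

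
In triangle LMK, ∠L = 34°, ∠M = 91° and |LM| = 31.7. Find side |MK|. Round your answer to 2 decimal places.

21.64

The third angle is ∠K = 180° − ∠L − ∠M = 55.00°.
Law of sines: |MK| = |LM|·sin L/sin K ≈ 21.64.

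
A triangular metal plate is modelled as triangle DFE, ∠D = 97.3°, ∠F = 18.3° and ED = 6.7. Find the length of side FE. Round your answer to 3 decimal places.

The third angle is ∠E = 180° − ∠D − ∠F = 64.40°.
Law of sines: FE = ED·sin D/sin F ≈ 21.165.

21.165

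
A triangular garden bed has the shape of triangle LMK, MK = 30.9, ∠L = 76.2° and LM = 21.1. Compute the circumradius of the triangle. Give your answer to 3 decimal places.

R ≈ 15.909

Law of sines: sin K = LM·sin L/MK ≈ 0.66314.
Since MK ≥ LM, only the acute value applies: ∠K ≈ 41.54°.
Then ∠M = 180° − ∠L − ∠K ≈ 62.26°.
Law of sines gives KL = MK·sin M/sin L ≈ 28.162.
Circumradius = MK/(2 sin L) ≈ 15.909.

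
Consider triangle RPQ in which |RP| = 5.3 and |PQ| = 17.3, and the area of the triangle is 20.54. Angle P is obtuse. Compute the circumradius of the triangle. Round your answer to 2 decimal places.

24.74

From area = ½·|RP|·|PQ|·sin P, we get sin P = 2·area/(|RP|·|PQ|) ≈ 0.44803.
Taking the obtuse solution, ∠P ≈ 153.38°.
Law of cosines then gives |QR| ≈ 22.166.
Circumradius = |QR|/(2 sin P) ≈ 24.737.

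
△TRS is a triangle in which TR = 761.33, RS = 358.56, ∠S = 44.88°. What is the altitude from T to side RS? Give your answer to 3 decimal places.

Law of sines: sin T = RS·sin S/TR ≈ 0.33232.
Since TR ≥ RS, only the acute value applies: ∠T ≈ 19.41°.
Then ∠R = 180° − ∠S − ∠T ≈ 115.71°.
Law of sines gives ST = TR·sin R/sin S ≈ 972.13.
Area = ½·TR·RS·sin R ≈ 1.2298e+05.
The altitude from T has length 2·area/RS ≈ 685.96.

h_T ≈ 685.959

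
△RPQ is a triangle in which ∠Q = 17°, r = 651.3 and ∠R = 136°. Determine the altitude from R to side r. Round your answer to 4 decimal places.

h_R ≈ 124.4491

The third angle is ∠P = 180° − ∠Q − ∠R = 27.00°.
Law of sines: p = r·sin P/sin R ≈ 425.65.
Law of sines: q = r·sin Q/sin R ≈ 274.12.
Area = ½·r·p·sin Q ≈ 40527.
The altitude from R has length 2·area/r ≈ 124.45.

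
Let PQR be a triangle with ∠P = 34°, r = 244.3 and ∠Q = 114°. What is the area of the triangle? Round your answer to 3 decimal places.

area ≈ 28767.296

The third angle is ∠R = 180° − ∠P − ∠Q = 32.00°.
Law of sines: p = r·sin P/sin R ≈ 257.8.
Law of sines: q = r·sin Q/sin R ≈ 421.16.
Area = ½·r·p·sin Q ≈ 28767.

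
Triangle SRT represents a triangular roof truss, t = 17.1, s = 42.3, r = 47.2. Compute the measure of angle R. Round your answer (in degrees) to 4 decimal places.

∠R ≈ 95.7978°

By the law of cosines, cos R = (t² + s² − r²) / (2·t·s) ≈ -0.10102, so ∠R ≈ 95.80°.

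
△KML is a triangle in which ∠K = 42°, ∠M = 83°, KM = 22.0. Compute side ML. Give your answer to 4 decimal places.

17.9709

The third angle is ∠L = 180° − ∠K − ∠M = 55.00°.
Law of sines: ML = KM·sin K/sin L ≈ 17.971.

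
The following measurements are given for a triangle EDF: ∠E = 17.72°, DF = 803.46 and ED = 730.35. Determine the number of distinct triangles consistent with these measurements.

ED·sin E = 730.35·sin(17.72°) ≈ 222.3.
Since DF ≥ ED, exactly one triangle exists.

1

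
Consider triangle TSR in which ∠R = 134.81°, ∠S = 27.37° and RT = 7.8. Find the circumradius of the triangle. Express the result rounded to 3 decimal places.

8.483

The third angle is ∠T = 180° − ∠S − ∠R = 17.82°.
Law of sines: SR = RT·sin T/sin S ≈ 5.1922.
Law of sines: TS = RT·sin R/sin S ≈ 12.037.
Circumradius = RT/(2 sin S) ≈ 8.4832.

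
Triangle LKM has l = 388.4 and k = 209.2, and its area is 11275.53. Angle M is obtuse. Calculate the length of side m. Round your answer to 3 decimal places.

From area = ½·l·k·sin M, we get sin M = 2·area/(l·k) ≈ 0.27754.
Taking the obtuse solution, ∠M ≈ 163.89°.
Law of cosines then gives m ≈ 592.23.

592.234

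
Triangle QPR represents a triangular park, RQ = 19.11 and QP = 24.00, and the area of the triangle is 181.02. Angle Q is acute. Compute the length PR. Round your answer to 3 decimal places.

19.444

From area = ½·RQ·QP·sin Q, we get sin Q = 2·area/(RQ·QP) ≈ 0.78938.
Taking the acute solution, ∠Q ≈ 52.13°.
Law of cosines then gives PR ≈ 19.444.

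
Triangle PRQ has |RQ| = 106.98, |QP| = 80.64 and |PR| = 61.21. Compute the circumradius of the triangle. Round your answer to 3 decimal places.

53.886

By the law of cosines, cos P = (|QP|² + |PR|² − |RQ|²) / (2·|QP|·|PR|) ≈ -0.12108, so ∠P ≈ 96.95°.
Circumradius = |RQ|/(2 sin P) ≈ 53.886.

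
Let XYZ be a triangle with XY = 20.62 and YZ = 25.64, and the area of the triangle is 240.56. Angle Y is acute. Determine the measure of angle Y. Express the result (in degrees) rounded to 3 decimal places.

From area = ½·XY·YZ·sin Y, we get sin Y = 2·area/(XY·YZ) ≈ 0.91001.
Taking the acute solution, ∠Y ≈ 65.51°.

∠Y ≈ 65.507°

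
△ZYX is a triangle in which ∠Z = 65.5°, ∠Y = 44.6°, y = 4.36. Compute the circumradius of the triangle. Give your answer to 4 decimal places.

R ≈ 3.1047

The third angle is ∠X = 180° − ∠Z − ∠Y = 69.90°.
Law of sines: z = y·sin Z/sin Y ≈ 5.6504.
Law of sines: x = y·sin X/sin Y ≈ 5.8313.
Circumradius = y/(2 sin Y) ≈ 3.1047.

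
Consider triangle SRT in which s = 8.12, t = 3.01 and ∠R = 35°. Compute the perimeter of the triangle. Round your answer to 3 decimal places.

perimeter ≈ 17.042

By the law of cosines, r² = t² + s² − 2·t·s·cos R = 34.952, so r ≈ 5.9121.
Semiperimeter p = (8.12+5.9121+3.01)/2 = 8.521.
Perimeter = 8.12 + 5.9121 + 3.01 = 17.042.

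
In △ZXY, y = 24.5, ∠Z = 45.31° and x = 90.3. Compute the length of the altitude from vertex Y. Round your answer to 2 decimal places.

By the law of cosines, z² = x² + y² − 2·x·y·cos Z = 5642.6, so z ≈ 75.117.
Area = ½·x·y·sin Z ≈ 786.4.
The altitude from Y has length 2·area/y ≈ 64.196.

64.20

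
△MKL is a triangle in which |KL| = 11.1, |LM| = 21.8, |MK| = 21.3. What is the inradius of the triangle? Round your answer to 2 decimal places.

4.26

Semiperimeter s = (11.1 + 21.8 + 21.3)/2 = 27.1.
Heron's formula: area = √(27.1·16·5.3·5.8) ≈ 115.45.
Inradius = area/s = 115.45/27.1 ≈ 4.2602.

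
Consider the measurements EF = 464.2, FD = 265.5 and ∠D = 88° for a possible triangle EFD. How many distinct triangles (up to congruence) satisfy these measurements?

1

FD·sin D = 265.5·sin(88°) ≈ 265.3.
Since EF ≥ FD, exactly one triangle exists.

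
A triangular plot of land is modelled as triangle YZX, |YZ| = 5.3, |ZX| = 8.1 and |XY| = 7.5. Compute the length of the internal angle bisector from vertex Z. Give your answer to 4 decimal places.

By the law of cosines, cos Z = (|YZ|² + |ZX|² − |XY|²) / (2·|YZ|·|ZX|) ≈ 0.43618, so ∠Z ≈ 64.14°.
The bisector from Z has length 2·|YZ|·|ZX|·cos(∠Z/2)/(|YZ|+|ZX|) ≈ 5.4297.

5.4297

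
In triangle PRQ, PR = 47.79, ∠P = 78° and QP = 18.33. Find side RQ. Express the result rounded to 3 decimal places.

By the law of cosines, RQ² = QP² + PR² − 2·QP·PR·cos P = 2255.6, so RQ ≈ 47.493.

47.493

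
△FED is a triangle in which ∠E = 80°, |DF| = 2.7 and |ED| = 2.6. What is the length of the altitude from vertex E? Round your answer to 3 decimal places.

Law of sines: sin F = |ED|·sin E/|DF| ≈ 0.94833.
Since |DF| ≥ |ED|, only the acute value applies: ∠F ≈ 71.50°.
Then ∠D = 180° − ∠E − ∠F ≈ 28.50°.
Law of sines gives |FE| = |DF|·sin D/sin E ≈ 1.3081.
Area = ½·|DF|·|ED|·sin D ≈ 1.6747.
The altitude from E has length 2·area/|DF| ≈ 1.2405.

h_E ≈ 1.241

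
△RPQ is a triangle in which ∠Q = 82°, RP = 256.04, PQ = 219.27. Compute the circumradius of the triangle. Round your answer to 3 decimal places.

129.278

Law of sines: sin R = PQ·sin Q/RP ≈ 0.84806.
Since RP ≥ PQ, only the acute value applies: ∠R ≈ 58.00°.
Then ∠P = 180° − ∠Q − ∠R ≈ 40.00°.
Law of sines gives QR = RP·sin P/sin Q ≈ 166.19.
Circumradius = RP/(2 sin Q) ≈ 129.28.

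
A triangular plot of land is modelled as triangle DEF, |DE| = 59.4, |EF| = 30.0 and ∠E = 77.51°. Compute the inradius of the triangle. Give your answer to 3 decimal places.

r ≈ 11.608

By the law of cosines, |FD|² = |DE|² + |EF|² − 2·|DE|·|EF|·cos E = 3657.6, so |FD| ≈ 60.478.
Area = ½·|DE|·|EF|·sin E ≈ 869.91.
Semiperimeter s = (30+60.478+59.4)/2 = 74.939.
Inradius = area/s = 869.91/74.939 ≈ 11.608.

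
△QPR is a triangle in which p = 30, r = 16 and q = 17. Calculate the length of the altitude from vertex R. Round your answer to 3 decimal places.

12.881

Semiperimeter s = (17 + 30 + 16)/2 = 31.5.
Heron's formula: area = √(31.5·14.5·1.5·15.5) ≈ 103.05.
The altitude from R has length 2·area/r ≈ 12.881.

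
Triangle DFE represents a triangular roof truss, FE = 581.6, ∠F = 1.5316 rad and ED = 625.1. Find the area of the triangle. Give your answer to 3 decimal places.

Law of sines: sin D = FE·sin F/ED ≈ 0.92970.
Since ED ≥ FE, only the acute value applies: ∠D ≈ 1.1936 rad.
Then ∠E = π − ∠F − ∠D ≈ 0.4164 rad.
Law of sines gives DF = ED·sin E/sin F ≈ 253.03.
Area = ½·ED·FE·sin E ≈ 73525.

73525.084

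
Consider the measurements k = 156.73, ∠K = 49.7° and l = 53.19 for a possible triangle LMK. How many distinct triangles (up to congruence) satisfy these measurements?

1

l·sin K = 53.19·sin(49.7°) ≈ 40.57.
Since k ≥ l, exactly one triangle exists.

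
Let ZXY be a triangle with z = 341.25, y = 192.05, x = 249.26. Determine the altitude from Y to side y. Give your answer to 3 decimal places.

h_Y ≈ 245.091

Semiperimeter s = (341.25 + 249.26 + 192.05)/2 = 391.28.
Heron's formula: area = √(391.28·50.03·142.02·199.23) ≈ 23535.
The altitude from Y has length 2·area/y ≈ 245.09.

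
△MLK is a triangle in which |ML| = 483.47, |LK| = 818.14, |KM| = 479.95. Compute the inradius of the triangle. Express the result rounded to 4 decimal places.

Semiperimeter s = (818.14 + 479.95 + 483.47)/2 = 890.78.
Heron's formula: area = √(890.78·72.64·410.83·407.31) ≈ 1.0406e+05.
Inradius = area/s = 1.0406e+05/890.78 ≈ 116.81.

116.8144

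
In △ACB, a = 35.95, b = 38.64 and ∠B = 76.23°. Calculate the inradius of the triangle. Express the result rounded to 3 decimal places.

Law of sines: sin A = a·sin B/b ≈ 0.90364.
Since b ≥ a, only the acute value applies: ∠A ≈ 64.64°.
Then ∠C = 180° − ∠B − ∠A ≈ 39.13°.
Law of sines gives c = b·sin C/sin B ≈ 25.106.
Area = ½·b·a·sin C ≈ 438.31.
Semiperimeter s = (35.95+25.106+38.64)/2 = 49.848.
Inradius = area/s = 438.31/49.848 ≈ 8.7929.

r ≈ 8.793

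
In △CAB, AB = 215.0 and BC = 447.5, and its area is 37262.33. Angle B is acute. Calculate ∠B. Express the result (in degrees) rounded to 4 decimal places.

From area = ½·AB·BC·sin B, we get sin B = 2·area/(AB·BC) ≈ 0.77458.
Taking the acute solution, ∠B ≈ 50.77°.

∠B ≈ 50.7673°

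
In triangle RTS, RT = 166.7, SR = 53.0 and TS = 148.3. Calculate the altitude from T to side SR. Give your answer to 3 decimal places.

Semiperimeter s = (148.3 + 53 + 166.7)/2 = 184.
Heron's formula: area = √(184·35.7·131·17.3) ≈ 3858.4.
The altitude from T has length 2·area/SR ≈ 145.6.

h_T ≈ 145.598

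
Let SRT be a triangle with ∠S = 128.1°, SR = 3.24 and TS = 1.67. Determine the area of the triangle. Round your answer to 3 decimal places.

2.129

Area = ½·TS·SR·sin S ≈ 2.129.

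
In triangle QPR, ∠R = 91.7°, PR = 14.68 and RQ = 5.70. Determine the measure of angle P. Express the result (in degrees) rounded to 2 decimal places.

By the law of cosines, QP² = PR² + RQ² − 2·PR·RQ·cos R = 252.96, so QP ≈ 15.905.
Law of cosines again: cos P = (QP² + PR² − RQ²)/(2·QP·PR) ≈ 0.93363, so ∠P ≈ 20.99°.

∠P ≈ 20.99°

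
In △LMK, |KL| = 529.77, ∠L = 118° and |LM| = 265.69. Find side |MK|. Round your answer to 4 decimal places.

695.2755

By the law of cosines, |MK|² = |KL|² + |LM|² − 2·|KL|·|LM|·cos L = 4.8341e+05, so |MK| ≈ 695.28.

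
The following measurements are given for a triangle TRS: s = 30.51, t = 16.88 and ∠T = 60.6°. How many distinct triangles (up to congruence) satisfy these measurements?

s·sin T = 30.51·sin(60.6°) ≈ 26.58.
Since t = 16.88 < 26.58 = s sin T, no triangle exists.

0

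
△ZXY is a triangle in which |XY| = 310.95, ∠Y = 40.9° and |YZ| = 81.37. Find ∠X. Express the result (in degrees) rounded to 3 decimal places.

∠X ≈ 12.056°

By the law of cosines, |ZX|² = |XY|² + |YZ|² − 2·|XY|·|YZ|·cos Y = 65062, so |ZX| ≈ 255.07.
Law of cosines again: cos X = (|ZX|² + |XY|² − |YZ|²)/(2·|ZX|·|XY|) ≈ 0.97794, so ∠X ≈ 12.06°.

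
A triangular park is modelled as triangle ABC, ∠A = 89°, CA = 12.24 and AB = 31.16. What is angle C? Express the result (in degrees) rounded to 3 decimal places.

By the law of cosines, BC² = CA² + AB² − 2·CA·AB·cos A = 1107.5, so BC ≈ 33.278.
Law of cosines again: cos C = (BC² + CA² − AB²)/(2·BC·CA) ≈ 0.35146, so ∠C ≈ 69.42°.

∠C ≈ 69.423°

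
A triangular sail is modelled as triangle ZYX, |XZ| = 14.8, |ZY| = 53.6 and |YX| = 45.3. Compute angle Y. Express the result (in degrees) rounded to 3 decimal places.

14.285

By the law of cosines, cos Y = (|ZY|² + |YX|² − |XZ|²) / (2·|ZY|·|YX|) ≈ 0.96908, so ∠Y ≈ 14.28°.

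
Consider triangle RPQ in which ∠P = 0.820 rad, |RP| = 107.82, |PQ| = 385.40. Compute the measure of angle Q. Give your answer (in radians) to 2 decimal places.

∠Q ≈ 0.25 rad

By the law of cosines, |QR|² = |RP|² + |PQ|² − 2·|RP|·|PQ|·cos P = 1.0346e+05, so |QR| ≈ 321.65.
Law of cosines again: cos Q = (|PQ|² + |QR|² − |RP|²)/(2·|PQ|·|QR|) ≈ 0.96950, so ∠Q ≈ 0.248 rad.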